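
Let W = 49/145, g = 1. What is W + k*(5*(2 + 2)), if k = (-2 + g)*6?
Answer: -17351/145 ≈ -119.66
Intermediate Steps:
k = -6 (k = (-2 + 1)*6 = -1*6 = -6)
W = 49/145 (W = 49*(1/145) = 49/145 ≈ 0.33793)
W + k*(5*(2 + 2)) = 49/145 - 30*(2 + 2) = 49/145 - 30*4 = 49/145 - 6*20 = 49/145 - 120 = -17351/145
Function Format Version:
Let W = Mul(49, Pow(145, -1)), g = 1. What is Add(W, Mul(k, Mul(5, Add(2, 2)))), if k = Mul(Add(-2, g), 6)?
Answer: Rational(-17351, 145) ≈ -119.66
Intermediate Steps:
k = -6 (k = Mul(Add(-2, 1), 6) = Mul(-1, 6) = -6)
W = Rational(49, 145) (W = Mul(49, Rational(1, 145)) = Rational(49, 145) ≈ 0.33793)
Add(W, Mul(k, Mul(5, Add(2, 2)))) = Add(Rational(49, 145), Mul(-6, Mul(5, Add(2, 2)))) = Add(Rational(49, 145), Mul(-6, Mul(5, 4))) = Add(Rational(49, 145), Mul(-6, 20)) = Add(Rational(49, 145), -120) = Rational(-17351, 145)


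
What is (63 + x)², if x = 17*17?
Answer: 123904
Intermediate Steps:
x = 289
(63 + x)² = (63 + 289)² = 352² = 123904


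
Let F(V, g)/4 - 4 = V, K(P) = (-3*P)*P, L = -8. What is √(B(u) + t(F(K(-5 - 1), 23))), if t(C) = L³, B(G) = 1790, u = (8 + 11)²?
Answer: 3*√142 ≈ 35.749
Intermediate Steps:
K(P) = -3*P²
F(V, g) = 16 + 4*V
u = 361 (u = 19² = 361)
t(C) = -512 (t(C) = (-8)³ = -512)
√(B(u) + t(F(K(-5 - 1), 23))) = √(1790 - 512) = √1278 = 3*√142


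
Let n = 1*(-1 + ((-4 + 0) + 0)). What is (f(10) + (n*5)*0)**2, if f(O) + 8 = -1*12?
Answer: 400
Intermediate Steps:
n = -5 (n = 1*(-1 + (-4 + 0)) = 1*(-1 - 4) = 1*(-5) = -5)
f(O) = -20 (f(O) = -8 - 1*12 = -8 - 12 = -20)
(f(10) + (n*5)*0)**2 = (-20 - 5*5*0)**2 = (-20 - 25*0)**2 = (-20 + 0)**2 = (-20)**2 = 400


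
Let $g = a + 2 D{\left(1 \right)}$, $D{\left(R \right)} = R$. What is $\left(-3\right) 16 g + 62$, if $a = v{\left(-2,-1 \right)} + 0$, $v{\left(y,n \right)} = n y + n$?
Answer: $-82$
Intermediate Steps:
$v{\left(y,n \right)} = n + n y$
$a = 1$ ($a = - (1 - 2) + 0 = \left(-1\right) \left(-1\right) + 0 = 1 + 0 = 1$)
$g = 3$ ($g = 1 + 2 \cdot 1 = 1 + 2 = 3$)
$\left(-3\right) 16 g + 62 = \left(-3\right) 16 \cdot 3 + 62 = \left(-48\right) 3 + 62 = -144 + 62 = -82$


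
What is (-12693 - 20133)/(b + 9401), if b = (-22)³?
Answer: 32826/1247 ≈ 26.324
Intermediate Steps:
b = -10648
(-12693 - 20133)/(b + 9401) = (-12693 - 20133)/(-10648 + 9401) = -32826/(-1247) = -32826*(-1/1247) = 32826/1247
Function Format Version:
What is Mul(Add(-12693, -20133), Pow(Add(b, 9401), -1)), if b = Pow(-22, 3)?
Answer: Rational(32826, 1247) ≈ 26.324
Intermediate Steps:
b = -10648
Mul(Add(-12693, -20133), Pow(Add(b, 9401), -1)) = Mul(Add(-12693, -20133), Pow(Add(-10648, 9401), -1)) = Mul(-32826, Pow(-1247, -1)) = Mul(-32826, Rational(-1, 1247)) = Rational(32826, 1247)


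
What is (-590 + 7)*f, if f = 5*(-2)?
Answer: 5830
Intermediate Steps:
f = -10
(-590 + 7)*f = (-590 + 7)*(-10) = -583*(-10) = 5830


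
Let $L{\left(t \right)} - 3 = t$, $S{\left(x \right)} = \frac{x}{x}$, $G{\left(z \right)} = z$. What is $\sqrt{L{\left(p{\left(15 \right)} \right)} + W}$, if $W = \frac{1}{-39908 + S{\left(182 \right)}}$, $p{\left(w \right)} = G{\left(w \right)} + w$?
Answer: $\frac{\sqrt{52554725510}}{39907} \approx 5.7446$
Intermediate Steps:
$S{\left(x \right)} = 1$
$p{\left(w \right)} = 2 w$ ($p{\left(w \right)} = w + w = 2 w$)
$L{\left(t \right)} = 3 + t$
$W = - \frac{1}{39907}$ ($W = \frac{1}{-39908 + 1} = \frac{1}{-39907} = - \frac{1}{39907} \approx -2.5058 \cdot 10^{-5}$)
$\sqrt{L{\left(p{\left(15 \right)} \right)} + W} = \sqrt{\left(3 + 2 \cdot 15\right) - \frac{1}{39907}} = \sqrt{\left(3 + 30\right) - \frac{1}{39907}} = \sqrt{33 - \frac{1}{39907}} = \sqrt{\frac{1316930}{39907}} = \frac{\sqrt{52554725510}}{39907}$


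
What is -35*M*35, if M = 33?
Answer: -40425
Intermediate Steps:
-35*M*35 = -35*33*35 = -1155*35 = -40425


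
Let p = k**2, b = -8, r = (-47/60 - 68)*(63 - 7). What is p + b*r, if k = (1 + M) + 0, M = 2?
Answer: 462359/15 ≈ 30824.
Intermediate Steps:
k = 3 (k = (1 + 2) + 0 = 3 + 0 = 3)
r = -57778/15 (r = (-47*1/60 - 68)*56 = (-47/60 - 68)*56 = -4127/60*56 = -57778/15 ≈ -3851.9)
p = 9 (p = 3**2 = 9)
p + b*r = 9 - 8*(-57778/15) = 9 + 462224/15 = 462359/15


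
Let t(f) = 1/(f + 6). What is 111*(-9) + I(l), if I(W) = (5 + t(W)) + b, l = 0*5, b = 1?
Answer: -5957/6 ≈ -992.83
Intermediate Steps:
t(f) = 1/(6 + f)
l = 0
I(W) = 6 + 1/(6 + W) (I(W) = (5 + 1/(6 + W)) + 1 = 6 + 1/(6 + W))
111*(-9) + I(l) = 111*(-9) + (37 + 6*0)/(6 + 0) = -999 + (37 + 0)/6 = -999 + (⅙)*37 = -999 + 37/6 = -5957/6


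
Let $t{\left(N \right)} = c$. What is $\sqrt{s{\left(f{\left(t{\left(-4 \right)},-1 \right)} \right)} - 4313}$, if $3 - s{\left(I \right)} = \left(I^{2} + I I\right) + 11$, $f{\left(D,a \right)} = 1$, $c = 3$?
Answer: $i \sqrt{4323} \approx 65.75 i$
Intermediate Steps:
$t{\left(N \right)} = 3$
$s{\left(I \right)} = -8 - 2 I^{2}$ ($s{\left(I \right)} = 3 - \left(\left(I^{2} + I I\right) + 11\right) = 3 - \left(\left(I^{2} + I^{2}\right) + 11\right) = 3 - \left(2 I^{2} + 11\right) = 3 - \left(11 + 2 I^{2}\right) = -8 - 2 I^{2}$)
$\sqrt{s{\left(f{\left(t{\left(-4 \right)},-1 \right)} \right)} - 4313} = \sqrt{\left(-8 - 2 \cdot 1^{2}\right) - 4313} = \sqrt{\left(-8 - 2\right) - 4313} = \sqrt{-10 - 4313} = \sqrt{-4323} = i \sqrt{4323}$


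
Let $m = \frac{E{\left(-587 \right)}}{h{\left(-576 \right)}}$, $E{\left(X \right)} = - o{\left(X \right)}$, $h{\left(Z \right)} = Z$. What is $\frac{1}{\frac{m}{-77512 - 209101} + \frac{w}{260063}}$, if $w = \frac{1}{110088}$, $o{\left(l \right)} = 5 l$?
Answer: $\frac{65645418580099776}{1167064912649} \approx 56248.0$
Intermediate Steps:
$E{\left(X \right)} = - 5 X$
$w = \frac{1}{110088} \approx 9.0836 \cdot 10^{-6}$
$m = - \frac{2935}{576}$ ($m = \frac{\left(-5\right) \left(-587\right)}{-576} = 2935 \left(- \frac{1}{576}\right) = - \frac{2935}{576} \approx -5.0955$)
$\frac{1}{\frac{m}{-77512 - 209101} + \frac{w}{260063}} = \frac{1}{- \frac{2935}{576 \left(-77512 - 209101\right)} + \frac{1}{110088 \cdot 260063}} = \frac{1}{- \frac{2935}{576 \left(-77512 - 209101\right)} + \frac{1}{110088} \cdot \frac{1}{260063}} = \frac{1}{- \frac{2935}{576 \left(-286613\right)} + \frac{1}{28629815544}} = \frac{1}{\left(- \frac{2935}{576}\right) \left(- \frac{1}{286613}\right) + \frac{1}{28629815544}} = \frac{1}{\frac{2935}{165089088} + \frac{1}{28629815544}} = \frac{1}{\frac{1167064912649}{65645418580099776}} = \frac{65645418580099776}{1167064912649}$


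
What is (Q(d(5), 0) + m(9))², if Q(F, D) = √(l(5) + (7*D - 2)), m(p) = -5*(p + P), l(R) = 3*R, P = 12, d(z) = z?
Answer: (105 - √13)² ≈ 10281.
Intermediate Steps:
m(p) = -60 - 5*p (m(p) = -5*(p + 12) = -5*(12 + p) = -60 - 5*p)
Q(F, D) = √(13 + 7*D) (Q(F, D) = √(3*5 + (7*D - 2)) = √(15 + (-2 + 7*D)) = √(13 + 7*D))
(Q(d(5), 0) + m(9))² = (√(13 + 7*0) + (-60 - 5*9))² = (√(13 + 0) + (-60 - 45))² = (√13 - 105)² = (-105 + √13)²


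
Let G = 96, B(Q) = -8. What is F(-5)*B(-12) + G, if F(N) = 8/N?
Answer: 544/5 ≈ 108.80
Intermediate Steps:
F(-5)*B(-12) + G = (8/(-5))*(-8) + 96 = (8*(-1/5))*(-8) + 96 = -8/5*(-8) + 96 = 64/5 + 96 = 544/5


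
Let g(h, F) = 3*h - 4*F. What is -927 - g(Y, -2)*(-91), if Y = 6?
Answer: 1439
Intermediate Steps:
g(h, F) = -4*F + 3*h
-927 - g(Y, -2)*(-91) = -927 - (-4*(-2) + 3*6)*(-91) = -927 - (8 + 18)*(-91) = -927 - 26*(-91) = -927 - 1*(-2366) = -927 + 2366 = 1439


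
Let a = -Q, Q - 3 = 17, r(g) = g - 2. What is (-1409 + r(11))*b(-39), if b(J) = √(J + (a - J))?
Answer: -2800*I*√5 ≈ -6261.0*I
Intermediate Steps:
r(g) = -2 + g
Q = 20 (Q = 3 + 17 = 20)
a = -20 (a = -1*20 = -20)
b(J) = 2*I*√5 (b(J) = √(J + (-20 - J)) = √(-20) = 2*I*√5)
(-1409 + r(11))*b(-39) = (-1409 + (-2 + 11))*(2*I*√5) = (-1409 + 9)*(2*I*√5) = -2800*I*√5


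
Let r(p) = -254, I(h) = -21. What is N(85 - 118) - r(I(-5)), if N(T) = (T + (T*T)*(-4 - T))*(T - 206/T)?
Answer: -843894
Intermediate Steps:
N(T) = (T - 206/T)*(T + T**2*(-4 - T)) (N(T) = (T + T**2*(-4 - T))*(T - 206/T) = (T - 206/T)*(T + T**2*(-4 - T)))
N(85 - 118) - r(I(-5)) = (-206 - (85 - 118)**4 - 4*(85 - 118)**3 + 207*(85 - 118)**2 + 824*(85 - 118)) - 1*(-254) = (-206 - 1*(-33)**4 - 4*(-33)**3 + 207*(-33)**2 + 824*(-33)) + 254 = (-206 - 1*1185921 - 4*(-35937) + 207*1089 - 27192) + 254 = (-206 - 1185921 + 143748 + 225423 - 27192) + 254 = -844148 + 254 = -843894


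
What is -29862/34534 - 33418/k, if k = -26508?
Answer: 90618829/228856818 ≈ 0.39596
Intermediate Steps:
-29862/34534 - 33418/k = -29862/34534 - 33418/(-26508) = -29862*1/34534 - 33418*(-1/26508) = -14931/17267 + 16709/13254 = 90618829/228856818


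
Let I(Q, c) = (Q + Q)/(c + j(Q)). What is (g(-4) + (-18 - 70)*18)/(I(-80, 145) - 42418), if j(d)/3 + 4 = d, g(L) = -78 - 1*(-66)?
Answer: 85386/2269283 ≈ 0.037627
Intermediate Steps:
g(L) = -12 (g(L) = -78 + 66 = -12)
j(d) = -12 + 3*d
I(Q, c) = 2*Q/(-12 + c + 3*Q) (I(Q, c) = (Q + Q)/(c + (-12 + 3*Q)) = (2*Q)/(-12 + c + 3*Q) = 2*Q/(-12 + c + 3*Q))
(g(-4) + (-18 - 70)*18)/(I(-80, 145) - 42418) = (-12 + (-18 - 70)*18)/(2*(-80)/(-12 + 145 + 3*(-80)) - 42418) = (-12 - 88*18)/(2*(-80)/(-12 + 145 - 240) - 42418) = (-12 - 1584)/(2*(-80)/(-107) - 42418) = -1596/(2*(-80)*(-1/107) - 42418) = -1596/(160/107 - 42418) = -1596/(-4538566/107) = -1596*(-107/4538566) = 85386/2269283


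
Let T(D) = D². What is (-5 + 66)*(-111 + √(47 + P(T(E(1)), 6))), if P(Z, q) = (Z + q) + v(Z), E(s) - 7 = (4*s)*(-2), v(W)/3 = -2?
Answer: -6771 + 244*√3 ≈ -6348.4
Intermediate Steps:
v(W) = -6 (v(W) = 3*(-2) = -6)
E(s) = 7 - 8*s (E(s) = 7 + (4*s)*(-2) = 7 - 8*s)
P(Z, q) = -6 + Z + q (P(Z, q) = (Z + q) - 6 = -6 + Z + q)
(-5 + 66)*(-111 + √(47 + P(T(E(1)), 6))) = (-5 + 66)*(-111 + √(47 + (-6 + (7 - 8*1)² + 6))) = 61*(-111 + √(47 + (-6 + (7 - 8)² + 6))) = 61*(-111 + √(47 + (-6 + (-1)² + 6))) = 61*(-111 + √(47 + (-6 + 1 + 6))) = 61*(-111 + √(47 + 1)) = 61*(-111 + √48) = 61*(-111 + 4*√3) = -6771 + 244*√3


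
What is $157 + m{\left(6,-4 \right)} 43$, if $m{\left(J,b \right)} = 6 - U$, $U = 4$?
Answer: $243$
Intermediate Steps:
$m{\left(J,b \right)} = 2$ ($m{\left(J,b \right)} = 6 - 4 = 2$)
$157 + m{\left(6,-4 \right)} 43 = 157 + 2 \cdot 43 = 157 + 86 = 243$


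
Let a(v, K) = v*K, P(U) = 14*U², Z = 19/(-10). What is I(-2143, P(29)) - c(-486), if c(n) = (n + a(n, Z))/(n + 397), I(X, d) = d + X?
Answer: 4287982/445 ≈ 9635.9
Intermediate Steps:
Z = -19/10 (Z = 19*(-⅒) = -19/10 ≈ -1.9000)
a(v, K) = K*v
I(X, d) = X + d
c(n) = -9*n/(10*(397 + n)) (c(n) = (n - 19*n/10)/(n + 397) = (-9*n/10)/(397 + n) = -9*n/(10*(397 + n)))
I(-2143, P(29)) - c(-486) = (-2143 + 14*29²) - (-9)*(-486)/(3970 + 10*(-486)) = (-2143 + 14*841) - (-9)*(-486)/(3970 - 4860) = (-2143 + 11774) - (-9)*(-486)/(-890) = 9631 - (-9)*(-486)*(-1)/890 = 9631 - 1*(-2187/445) = 9631 + 2187/445 = 4287982/445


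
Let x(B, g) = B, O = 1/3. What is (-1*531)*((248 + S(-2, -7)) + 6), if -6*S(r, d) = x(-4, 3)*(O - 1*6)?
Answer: -132868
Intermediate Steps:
O = ⅓ ≈ 0.33333
S(r, d) = -34/9 (S(r, d) = -(-2)*(⅓ - 1*6)/3 = -(-2)*(⅓ - 6)/3 = -(-2)*(-17)/(3*3) = -⅙*68/3 = -34/9)
(-1*531)*((248 + S(-2, -7)) + 6) = (-1*531)*((248 - 34/9) + 6) = -531*(2198/9 + 6) = -531*2252/9 = -132868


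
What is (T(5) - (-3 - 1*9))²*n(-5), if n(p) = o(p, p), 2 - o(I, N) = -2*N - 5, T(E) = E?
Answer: -867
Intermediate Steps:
o(I, N) = 7 + 2*N (o(I, N) = 2 - (-2*N - 5) = 2 - (-5 - 2*N) = 2 + (5 + 2*N) = 7 + 2*N)
n(p) = 7 + 2*p
(T(5) - (-3 - 1*9))²*n(-5) = (5 - (-3 - 1*9))²*(7 + 2*(-5)) = (5 - (-3 - 9))²*(7 - 10) = (5 - 1*(-12))²*(-3) = (5 + 12)²*(-3) = 17²*(-3) = 289*(-3) = -867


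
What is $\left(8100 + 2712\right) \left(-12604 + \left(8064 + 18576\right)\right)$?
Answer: $151757232$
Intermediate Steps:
$\left(8100 + 2712\right) \left(-12604 + \left(8064 + 18576\right)\right) = 10812 \left(-12604 + 26640\right) = 10812 \cdot 14036 = 151757232$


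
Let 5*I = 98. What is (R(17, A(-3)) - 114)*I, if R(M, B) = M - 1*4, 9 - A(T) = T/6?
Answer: -9898/5 ≈ -1979.6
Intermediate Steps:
A(T) = 9 - T/6
R(M, B) = -4 + M (R(M, B) = M - 4 = -4 + M)
I = 98/5 (I = (⅕)*98 = 98/5 ≈ 19.600)
(R(17, A(-3)) - 114)*I = ((-4 + 17) - 114)*(98/5) = (13 - 114)*(98/5) = -101*98/5 = -9898/5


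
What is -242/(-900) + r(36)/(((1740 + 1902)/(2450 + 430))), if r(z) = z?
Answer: 7849447/273150 ≈ 28.737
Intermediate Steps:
-242/(-900) + r(36)/(((1740 + 1902)/(2450 + 430))) = -242/(-900) + 36/(((1740 + 1902)/(2450 + 430))) = -242*(-1/900) + 36/((3642/2880)) = 121/450 + 36/((3642*(1/2880))) = 121/450 + 36/(607/480) = 121/450 + 36*(480/607) = 121/450 + 17280/607 = 7849447/273150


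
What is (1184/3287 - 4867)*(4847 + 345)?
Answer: -83054580840/3287 ≈ -2.5268e+7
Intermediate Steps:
(1184/3287 - 4867)*(4847 + 345) = (1184*(1/3287) - 4867)*5192 = (1184/3287 - 4867)*5192 = -15996645/3287*5192 = -83054580840/3287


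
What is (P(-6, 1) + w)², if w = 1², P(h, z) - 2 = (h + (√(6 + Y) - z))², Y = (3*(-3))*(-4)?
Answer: 17068 - 2632*√42 ≈ 10.690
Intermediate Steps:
Y = 36 (Y = -9*(-4) = 36)
P(h, z) = 2 + (h + √42 - z)² (P(h, z) = 2 + (h + (√(6 + 36) - z))² = 2 + (h + (√42 - z))² = 2 + (h + √42 - z)²)
w = 1
(P(-6, 1) + w)² = ((2 + (-6 + √42 - 1*1)²) + 1)² = ((2 + (-6 + √42 - 1)²) + 1)² = ((2 + (-7 + √42)²) + 1)² = (3 + (-7 + √42)²)²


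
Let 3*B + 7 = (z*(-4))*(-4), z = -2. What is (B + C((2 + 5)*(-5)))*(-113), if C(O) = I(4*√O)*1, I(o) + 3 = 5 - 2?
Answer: 1469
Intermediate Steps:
B = -13 (B = -7/3 + (-2*(-4)*(-4))/3 = -7/3 + (8*(-4))/3 = -7/3 + (⅓)*(-32) = -7/3 - 32/3 = -13)
I(o) = 0 (I(o) = -3 + (5 - 2) = -3 + 3 = 0)
C(O) = 0 (C(O) = 0*1 = 0)
(B + C((2 + 5)*(-5)))*(-113) = (-13 + 0)*(-113) = -13*(-113) = 1469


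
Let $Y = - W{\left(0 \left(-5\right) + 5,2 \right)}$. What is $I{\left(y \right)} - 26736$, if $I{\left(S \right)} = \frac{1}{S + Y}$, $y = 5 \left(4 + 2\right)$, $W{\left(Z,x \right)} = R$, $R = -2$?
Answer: $- \frac{855551}{32} \approx -26736.0$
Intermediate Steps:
$W{\left(Z,x \right)} = -2$
$y = 30$ ($y = 5 \cdot 6 = 30$)
$Y = 2$ ($Y = \left(-1\right) \left(-2\right) = 2$)
$I{\left(S \right)} = \frac{1}{2 + S}$ ($I{\left(S \right)} = \frac{1}{S + 2} = \frac{1}{2 + S}$)
$I{\left(y \right)} - 26736 = \frac{1}{2 + 30} - 26736 = \frac{1}{32} - 26736 = - \frac{855551}{32}$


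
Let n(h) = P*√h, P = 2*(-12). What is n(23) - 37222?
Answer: -37222 - 24*√23 ≈ -37337.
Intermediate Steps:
P = -24
n(h) = -24*√h
n(23) - 37222 = -24*√23 - 37222 = -37222 - 24*√23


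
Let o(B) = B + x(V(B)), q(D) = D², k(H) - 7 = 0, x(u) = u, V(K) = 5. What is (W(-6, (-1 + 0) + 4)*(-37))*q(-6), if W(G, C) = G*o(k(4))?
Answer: 95904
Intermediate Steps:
k(H) = 7 (k(H) = 7 + 0 = 7)
o(B) = 5 + B (o(B) = B + 5 = 5 + B)
W(G, C) = 12*G (W(G, C) = G*(5 + 7) = G*12 = 12*G)
(W(-6, (-1 + 0) + 4)*(-37))*q(-6) = ((12*(-6))*(-37))*(-6)² = -72*(-37)*36 = 2664*36 = 95904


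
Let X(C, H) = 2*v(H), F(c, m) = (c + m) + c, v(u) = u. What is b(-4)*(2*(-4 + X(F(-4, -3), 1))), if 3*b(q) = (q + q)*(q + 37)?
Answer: 352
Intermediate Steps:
F(c, m) = m + 2*c
X(C, H) = 2*H
b(q) = 2*q*(37 + q)/3 (b(q) = ((q + q)*(q + 37))/3 = ((2*q)*(37 + q))/3 = (2*q*(37 + q))/3 = 2*q*(37 + q)/3)
b(-4)*(2*(-4 + X(F(-4, -3), 1))) = ((2/3)*(-4)*(37 - 4))*(2*(-4 + 2*1)) = ((2/3)*(-4)*33)*(2*(-4 + 2)) = -176*(-2) = -88*(-4) = 352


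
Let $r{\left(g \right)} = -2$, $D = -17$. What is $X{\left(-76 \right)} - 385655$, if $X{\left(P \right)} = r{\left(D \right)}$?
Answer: $-385657$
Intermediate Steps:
$X{\left(P \right)} = -2$
$X{\left(-76 \right)} - 385655 = -2 - 385655 = -385657$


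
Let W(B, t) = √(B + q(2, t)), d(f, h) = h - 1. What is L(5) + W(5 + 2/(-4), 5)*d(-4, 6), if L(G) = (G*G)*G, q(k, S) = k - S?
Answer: 125 + 5*√6/2 ≈ 131.12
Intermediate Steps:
d(f, h) = -1 + h
L(G) = G³ (L(G) = G²*G = G³)
W(B, t) = √(2 + B - t) (W(B, t) = √(B + (2 - t)) = √(2 + B - t))
L(5) + W(5 + 2/(-4), 5)*d(-4, 6) = 5³ + √(2 + (5 + 2/(-4)) - 1*5)*(-1 + 6) = 125 + √(2 + (5 + 2*(-¼)) - 5)*5 = 125 + √(2 + (5 - ½) - 5)*5 = 125 + √(2 + 9/2 - 5)*5 = 125 + √(3/2)*5 = 125 + (√6/2)*5 = 125 + 5*√6/2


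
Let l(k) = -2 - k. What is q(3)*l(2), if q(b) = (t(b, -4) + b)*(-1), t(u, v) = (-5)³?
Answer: -488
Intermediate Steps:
t(u, v) = -125
q(b) = 125 - b (q(b) = (-125 + b)*(-1) = 125 - b)
q(3)*l(2) = (125 - 1*3)*(-2 - 1*2) = (125 - 3)*(-2 - 2) = 122*(-4) = -488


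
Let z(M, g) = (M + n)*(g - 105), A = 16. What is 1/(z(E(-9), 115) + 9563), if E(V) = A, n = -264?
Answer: 1/7083 ≈ 0.00014118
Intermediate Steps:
E(V) = 16
z(M, g) = (-264 + M)*(-105 + g) (z(M, g) = (M - 264)*(g - 105) = (-264 + M)*(-105 + g))
1/(z(E(-9), 115) + 9563) = 1/((27720 - 264*115 - 105*16 + 16*115) + 9563) = 1/((27720 - 30360 - 1680 + 1840) + 9563) = 1/(-2480 + 9563) = 1/7083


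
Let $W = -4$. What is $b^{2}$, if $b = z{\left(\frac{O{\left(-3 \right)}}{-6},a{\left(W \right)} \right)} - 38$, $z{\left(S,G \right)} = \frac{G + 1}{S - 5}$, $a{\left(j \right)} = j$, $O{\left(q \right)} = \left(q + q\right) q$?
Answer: $\frac{90601}{64} \approx 1415.6$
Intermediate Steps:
$O{\left(q \right)} = 2 q^{2}$ ($O{\left(q \right)} = 2 q q = 2 q^{2}$)
$z{\left(S,G \right)} = \frac{1 + G}{-5 + S}$
$b = - \frac{301}{8}$ ($b = \frac{1 - 4}{-5 + \frac{2 \left(-3\right)^{2}}{-6}} - 38 = \frac{1}{-5 + 2 \cdot 9 \left(- \frac{1}{6}\right)} \left(-3\right) - 38 = \frac{1}{-5 + 18 \left(- \frac{1}{6}\right)} \left(-3\right) - 38 = \frac{1}{-5 - 3} \left(-3\right) - 38 = \frac{1}{-8} \left(-3\right) - 38 = \left(- \frac{1}{8}\right) \left(-3\right) - 38 = \frac{3}{8} - 38 = - \frac{301}{8} \approx -37.625$)
$b^{2} = \left(- \frac{301}{8}\right)^{2} = \frac{90601}{64}$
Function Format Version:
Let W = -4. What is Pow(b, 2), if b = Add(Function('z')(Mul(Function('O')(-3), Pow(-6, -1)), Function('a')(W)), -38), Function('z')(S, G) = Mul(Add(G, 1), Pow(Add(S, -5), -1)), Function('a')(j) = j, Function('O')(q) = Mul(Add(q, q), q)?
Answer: Rational(90601, 64) ≈ 1415.6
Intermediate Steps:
Function('O')(q) = Mul(2, Pow(q, 2)) (Function('O')(q) = Mul(Mul(2, q), q) = Mul(2, Pow(q, 2)))
Function('z')(S, G) = Mul(Pow(Add(-5, S), -1), Add(1, G)) (Function('z')(S, G) = Mul(Add(1, G), Pow(Add(-5, S), -1)) = Mul(Pow(Add(-5, S), -1), Add(1, G)))
b = Rational(-301, 8) (b = Add(Mul(Pow(Add(-5, Mul(Mul(2, Pow(-3, 2)), Pow(-6, -1))), -1), Add(1, -4)), -38) = Add(Mul(Pow(Add(-5, Mul(Mul(2, 9), Rational(-1, 6))), -1), -3), -38) = Add(Mul(Pow(Add(-5, Mul(18, Rational(-1, 6))), -1), -3), -38) = Add(Mul(Pow(Add(-5, -3), -1), -3), -38) = Add(Mul(Pow(-8, -1), -3), -38) = Add(Mul(Rational(-1, 8), -3), -38) = Add(Rational(3, 8), -38) = Rational(-301, 8) ≈ -37.625)
Pow(b, 2) = Pow(Rational(-301, 8), 2) = Rational(90601, 64)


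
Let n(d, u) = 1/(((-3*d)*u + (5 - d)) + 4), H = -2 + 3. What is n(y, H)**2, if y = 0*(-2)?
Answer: 1/81 ≈ 0.012346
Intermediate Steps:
y = 0
H = 1
n(d, u) = 1/(9 - d - 3*d*u) (n(d, u) = 1/((-3*d*u + (5 - d)) + 4) = 1/((5 - d - 3*d*u) + 4) = 1/(9 - d - 3*d*u))
n(y, H)**2 = (-1/(-9 + 0 + 3*0*1))**2 = (-1/(-9 + 0 + 0))**2 = (-1/(-9))**2 = (-1*(-1/9))**2 = (1/9)**2 = 1/81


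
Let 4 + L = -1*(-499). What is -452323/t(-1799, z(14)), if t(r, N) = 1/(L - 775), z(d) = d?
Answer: 126650440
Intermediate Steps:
L = 495 (L = -4 - 1*(-499) = -4 + 499 = 495)
t(r, N) = -1/280 (t(r, N) = 1/(495 - 775) = 1/(-280) = -1/280)
-452323/t(-1799, z(14)) = -452323/(-1/280) = -452323*(-280) = 126650440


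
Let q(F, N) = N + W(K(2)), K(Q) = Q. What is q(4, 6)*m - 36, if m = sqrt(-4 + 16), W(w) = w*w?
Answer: -36 + 20*sqrt(3) ≈ -1.3590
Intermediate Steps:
W(w) = w**2
q(F, N) = 4 + N (q(F, N) = N + 2**2 = N + 4 = 4 + N)
m = 2*sqrt(3) (m = sqrt(12) = 2*sqrt(3) ≈ 3.4641)
q(4, 6)*m - 36 = (4 + 6)*(2*sqrt(3)) - 36 = 10*(2*sqrt(3)) - 36 = 20*sqrt(3) - 36 = -36 + 20*sqrt(3)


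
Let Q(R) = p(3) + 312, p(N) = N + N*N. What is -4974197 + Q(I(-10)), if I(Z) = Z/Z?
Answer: -4973873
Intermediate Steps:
p(N) = N + N**2
I(Z) = 1
Q(R) = 324 (Q(R) = 3*(1 + 3) + 312 = 3*4 + 312 = 12 + 312 = 324)
-4974197 + Q(I(-10)) = -4974197 + 324 = -4973873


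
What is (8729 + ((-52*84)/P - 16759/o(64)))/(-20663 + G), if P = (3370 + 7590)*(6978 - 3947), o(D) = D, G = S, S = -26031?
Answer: -160729357189/886379127680 ≈ -0.18133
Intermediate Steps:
G = -26031
P = 33219760 (P = 10960*3031 = 33219760)
(8729 + ((-52*84)/P - 16759/o(64)))/(-20663 + G) = (8729 + (-52*84/33219760 - 16759/64))/(-20663 - 26031) = (8729 + (-4368*1/33219760 - 16759*1/64))/(-46694) = (8729 + (-39/296605 - 16759/64))*(-1/46694) = (8729 - 4970805691/18982720)*(-1/46694) = (160729357189/18982720)*(-1/46694) = -160729357189/886379127680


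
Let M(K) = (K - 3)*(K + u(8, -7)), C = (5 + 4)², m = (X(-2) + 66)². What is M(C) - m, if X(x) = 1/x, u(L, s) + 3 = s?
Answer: 4991/4 ≈ 1247.8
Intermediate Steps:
u(L, s) = -3 + s
X(x) = 1/x
m = 17161/4 (m = (1/(-2) + 66)² = (-½ + 66)² = (131/2)² = 17161/4 ≈ 4290.3)
C = 81 (C = 9² = 81)
M(K) = (-10 + K)*(-3 + K) (M(K) = (K - 3)*(K + (-3 - 7)) = (-3 + K)*(K - 10) = (-3 + K)*(-10 + K) = (-10 + K)*(-3 + K))
M(C) - m = (30 + 81² - 13*81) - 1*17161/4 = (30 + 6561 - 1053) - 17161/4 = 5538 - 17161/4 = 4991/4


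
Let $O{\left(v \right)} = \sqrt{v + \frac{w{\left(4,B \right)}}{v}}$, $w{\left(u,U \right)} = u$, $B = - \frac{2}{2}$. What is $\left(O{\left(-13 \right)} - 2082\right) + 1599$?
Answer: $-483 + \frac{i \sqrt{2249}}{13} \approx -483.0 + 3.648 i$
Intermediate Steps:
$B = -1$ ($B = \left(-2\right) \frac{1}{2} = -1$)
$O{\left(v \right)} = \sqrt{v + \frac{4}{v}}$
$\left(O{\left(-13 \right)} - 2082\right) + 1599 = \left(\sqrt{-13 + \frac{4}{-13}} - 2082\right) + 1599 = \left(\sqrt{-13 + 4 \left(- \frac{1}{13}\right)} - 2082\right) + 1599 = \left(\sqrt{-13 - \frac{4}{13}} - 2082\right) + 1599 = \left(\sqrt{- \frac{173}{13}} - 2082\right) + 1599 = \left(\frac{i \sqrt{2249}}{13} - 2082\right) + 1599 = \left(-2082 + \frac{i \sqrt{2249}}{13}\right) + 1599 = -483 + \frac{i \sqrt{2249}}{13}$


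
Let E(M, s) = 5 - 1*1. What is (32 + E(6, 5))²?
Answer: 1296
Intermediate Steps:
E(M, s) = 4 (E(M, s) = 5 - 1 = 4)
(32 + E(6, 5))² = (32 + 4)² = 36² = 1296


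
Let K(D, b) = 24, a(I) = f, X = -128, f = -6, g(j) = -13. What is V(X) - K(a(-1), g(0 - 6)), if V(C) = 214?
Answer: 190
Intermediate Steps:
a(I) = -6
V(X) - K(a(-1), g(0 - 6)) = 214 - 1*24 = 214 - 24 = 190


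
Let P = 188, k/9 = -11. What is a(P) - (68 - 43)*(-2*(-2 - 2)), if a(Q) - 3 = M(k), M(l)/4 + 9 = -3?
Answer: -245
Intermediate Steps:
k = -99 (k = 9*(-11) = -99)
M(l) = -48 (M(l) = -36 + 4*(-3) = -36 - 12 = -48)
a(Q) = -45 (a(Q) = 3 - 48 = -45)
a(P) - (68 - 43)*(-2*(-2 - 2)) = -45 - (68 - 43)*(-2*(-2 - 2)) = -45 - 25*(-2*(-4)) = -45 - 25*8 = -45 - 1*200 = -45 - 200 = -245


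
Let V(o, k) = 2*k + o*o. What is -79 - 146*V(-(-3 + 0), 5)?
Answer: -2853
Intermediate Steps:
V(o, k) = o² + 2*k (V(o, k) = 2*k + o² = o² + 2*k)
-79 - 146*V(-(-3 + 0), 5) = -79 - 146*((-(-3 + 0))² + 2*5) = -79 - 146*((-1*(-3))² + 10) = -79 - 146*(3² + 10) = -79 - 146*(9 + 10) = -79 - 146*19 = -79 - 2774 = -2853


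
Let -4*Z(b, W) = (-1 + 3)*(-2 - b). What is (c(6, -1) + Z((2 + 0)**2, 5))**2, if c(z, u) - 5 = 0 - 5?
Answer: 9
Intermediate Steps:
c(z, u) = 0 (c(z, u) = 5 + (0 - 5) = 5 - 5 = 0)
Z(b, W) = 1 + b/2 (Z(b, W) = -(-1 + 3)*(-2 - b)/4 = -(-2 - b)/2 = -(-4 - 2*b)/4 = 1 + b/2)
(c(6, -1) + Z((2 + 0)**2, 5))**2 = (0 + (1 + (2 + 0)**2/2))**2 = (0 + (1 + (1/2)*2**2))**2 = (0 + (1 + (1/2)*4))**2 = (0 + (1 + 2))**2 = (0 + 3)**2 = 3**2 = 9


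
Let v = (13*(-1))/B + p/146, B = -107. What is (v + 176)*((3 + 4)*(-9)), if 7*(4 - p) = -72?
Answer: -86716305/7811 ≈ -11102.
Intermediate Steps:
p = 100/7 (p = 4 - ⅐*(-72) = 4 + 72/7 = 100/7 ≈ 14.286)
v = 11993/54677 (v = (13*(-1))/(-107) + (100/7)/146 = -13*(-1/107) + (100/7)*(1/146) = 13/107 + 50/511 = 11993/54677 ≈ 0.21934)
(v + 176)*((3 + 4)*(-9)) = (11993/54677 + 176)*((3 + 4)*(-9)) = 9635145*(7*(-9))/54677 = (9635145/54677)*(-63) = -86716305/7811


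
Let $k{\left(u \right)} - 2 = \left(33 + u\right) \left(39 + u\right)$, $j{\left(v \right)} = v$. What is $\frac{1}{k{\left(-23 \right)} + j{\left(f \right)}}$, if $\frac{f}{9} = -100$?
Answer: $- \frac{1}{738} \approx -0.001355$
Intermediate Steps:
$f = -900$ ($f = 9 \left(-100\right) = -900$)
$k{\left(u \right)} = 2 + \left(33 + u\right) \left(39 + u\right)$
$\frac{1}{k{\left(-23 \right)} + j{\left(f \right)}} = \frac{1}{\left(1289 + \left(-23\right)^{2} + 72 \left(-23\right)\right) - 900} = \frac{1}{\left(1289 + 529 - 1656\right) - 900} = \frac{1}{162 - 900} = \frac{1}{-738} = - \frac{1}{738}$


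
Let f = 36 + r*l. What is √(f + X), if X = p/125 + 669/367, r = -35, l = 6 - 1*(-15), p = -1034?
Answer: I*√59385147130/9175 ≈ 26.56*I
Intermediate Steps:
l = 21 (l = 6 + 15 = 21)
f = -699 (f = 36 - 35*21 = 36 - 735 = -699)
X = -295853/45875 (X = -1034/125 + 669/367 = -295853/45875 ≈ -6.4491)
√(f + X) = √(-699 - 295853/45875) = √(-32362478/45875) = I*√59385147130/9175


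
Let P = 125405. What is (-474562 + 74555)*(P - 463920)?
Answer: 135408369605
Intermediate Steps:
(-474562 + 74555)*(P - 463920) = (-474562 + 74555)*(125405 - 463920) = -400007*(-338515) = 135408369605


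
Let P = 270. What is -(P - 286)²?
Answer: -256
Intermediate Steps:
-(P - 286)² = -(270 - 286)² = -1*(-16)² = -1*256 = -256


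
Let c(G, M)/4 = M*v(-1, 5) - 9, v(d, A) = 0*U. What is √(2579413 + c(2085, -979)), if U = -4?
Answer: √2579377 ≈ 1606.0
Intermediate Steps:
v(d, A) = 0 (v(d, A) = 0*(-4) = 0)
c(G, M) = -36 (c(G, M) = 4*(M*0 - 9) = 4*(0 - 9) = 4*(-9) = -36)
√(2579413 + c(2085, -979)) = √(2579413 - 36) = √2579377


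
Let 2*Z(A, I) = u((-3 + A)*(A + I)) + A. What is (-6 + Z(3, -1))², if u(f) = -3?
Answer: 36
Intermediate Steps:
Z(A, I) = -3/2 + A/2 (Z(A, I) = (-3 + A)/2 = -3/2 + A/2)
(-6 + Z(3, -1))² = (-6 + (-3/2 + (½)*3))² = (-6 + (-3/2 + 3/2))² = (-6 + 0)² = (-6)² = 36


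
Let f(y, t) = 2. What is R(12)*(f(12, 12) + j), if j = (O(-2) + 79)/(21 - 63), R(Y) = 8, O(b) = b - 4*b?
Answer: -4/21 ≈ -0.19048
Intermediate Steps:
O(b) = -3*b
j = -85/42 (j = (-3*(-2) + 79)/(21 - 63) = (6 + 79)/(-42) = 85*(-1/42) = -85/42 ≈ -2.0238)
R(12)*(f(12, 12) + j) = 8*(2 - 85/42) = 8*(-1/42) = -4/21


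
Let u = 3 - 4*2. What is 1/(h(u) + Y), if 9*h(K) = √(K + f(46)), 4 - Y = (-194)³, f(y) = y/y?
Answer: 147853107/1079532901212517 - 9*I/2159065802425034 ≈ 1.3696e-7 - 4.1685e-15*I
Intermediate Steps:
f(y) = 1
u = -5 (u = 3 - 8 = -5)
Y = 7301388 (Y = 4 - 1*(-194)³ = 4 - 1*(-7301384) = 4 + 7301384 = 7301388)
h(K) = √(1 + K)/9 (h(K) = √(K + 1)/9 = √(1 + K)/9)
1/(h(u) + Y) = 1/(√(1 - 5)/9 + 7301388) = 1/(√(-4)/9 + 7301388) = 1/((2*I)/9 + 7301388) = 1/(2*I/9 + 7301388) = 1/(7301388 + 2*I/9) = 81*(7301388 - 2*I/9)/4318131604850068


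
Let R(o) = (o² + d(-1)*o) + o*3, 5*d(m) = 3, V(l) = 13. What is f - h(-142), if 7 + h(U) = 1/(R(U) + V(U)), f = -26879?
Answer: -2642296893/98329 ≈ -26872.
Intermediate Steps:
d(m) = ⅗ (d(m) = (⅕)*3 = ⅗)
R(o) = o² + 18*o/5 (R(o) = (o² + 3*o/5) + o*3 = (o² + 3*o/5) + 3*o = o² + 18*o/5)
h(U) = -7 + 1/(13 + U*(18 + 5*U)/5) (h(U) = -7 + 1/(U*(18 + 5*U)/5 + 13) = -7 + 1/(13 + U*(18 + 5*U)/5))
f - h(-142) = -26879 - (-450 - 7*(-142)*(18 + 5*(-142)))/(65 - 142*(18 + 5*(-142))) = -26879 - (-450 - 7*(-142)*(18 - 710))/(65 - 142*(18 - 710)) = -26879 - (-450 - 7*(-142)*(-692))/(65 - 142*(-692)) = -26879 - (-450 - 687848)/(65 + 98264) = -26879 - (-688298)/98329 = -26879 - 1*(-688298/98329) = -26879 + 688298/98329 = -2642296893/98329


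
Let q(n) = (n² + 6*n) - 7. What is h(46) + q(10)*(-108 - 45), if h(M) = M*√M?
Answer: -23409 + 46*√46 ≈ -23097.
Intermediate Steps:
q(n) = -7 + n² + 6*n
h(M) = M^(3/2)
h(46) + q(10)*(-108 - 45) = 46^(3/2) + (-7 + 10² + 6*10)*(-108 - 45) = 46*√46 + (-7 + 100 + 60)*(-153) = 46*√46 + 153*(-153) = 46*√46 - 23409 = -23409 + 46*√46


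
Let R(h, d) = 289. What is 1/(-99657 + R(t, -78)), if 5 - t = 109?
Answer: -1/99368 ≈ -1.0064e-5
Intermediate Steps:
t = -104 (t = 5 - 1*109 = 5 - 109 = -104)
1/(-99657 + R(t, -78)) = 1/(-99657 + 289) = 1/(-99368) = -1/99368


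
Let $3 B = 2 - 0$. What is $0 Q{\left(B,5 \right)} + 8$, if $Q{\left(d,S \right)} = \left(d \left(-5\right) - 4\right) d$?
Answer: $8$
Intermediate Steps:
$B = \frac{2}{3}$ ($B = \frac{2 - 0}{3} = \frac{2 + 0}{3} = \frac{1}{3} \cdot 2 = \frac{2}{3} \approx 0.66667$)
$Q{\left(d,S \right)} = d \left(-4 - 5 d\right)$ ($Q{\left(d,S \right)} = \left(- 5 d - 4\right) d = \left(-4 - 5 d\right) d = d \left(-4 - 5 d\right)$)
$0 Q{\left(B,5 \right)} + 8 = 0 \left(\left(-1\right) \frac{2}{3} \left(4 + 5 \cdot \frac{2}{3}\right)\right) + 8 = 0 \left(\left(-1\right) \frac{2}{3} \left(4 + \frac{10}{3}\right)\right) + 8 = 0 \left(\left(-1\right) \frac{2}{3} \cdot \frac{22}{3}\right) + 8 = 0 \left(- \frac{44}{9}\right) + 8 = 0 + 8 = 8$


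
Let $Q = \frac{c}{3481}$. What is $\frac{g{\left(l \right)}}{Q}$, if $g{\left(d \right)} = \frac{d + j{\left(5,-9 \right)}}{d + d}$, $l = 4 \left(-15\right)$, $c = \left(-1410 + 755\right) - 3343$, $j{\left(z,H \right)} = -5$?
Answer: $- \frac{45253}{95952} \approx -0.47162$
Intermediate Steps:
$c = -3998$ ($c = -655 - 3343 = -3998$)
$l = -60$
$Q = - \frac{3998}{3481} \approx -1.1485$
$g{\left(d \right)} = \frac{-5 + d}{2 d}$ ($g{\left(d \right)} = \frac{d - 5}{d + d} = \frac{-5 + d}{2 d}$)
$\frac{g{\left(l \right)}}{Q} = \frac{\frac{1}{2} \frac{1}{-60} \left(-5 - 60\right)}{- \frac{3998}{3481}} = \frac{1}{2} \left(- \frac{1}{60}\right) \left(-65\right) \left(- \frac{3481}{3998}\right) = \frac{13}{24} \left(- \frac{3481}{3998}\right) = - \frac{45253}{95952}$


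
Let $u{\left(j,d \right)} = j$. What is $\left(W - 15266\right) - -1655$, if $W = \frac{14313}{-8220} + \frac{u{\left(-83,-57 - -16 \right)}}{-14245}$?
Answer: $- \frac{21252910391}{1561252} \approx -13613.0$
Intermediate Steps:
$W = - \frac{2709419}{1561252}$ ($W = \frac{14313}{-8220} - \frac{83}{-14245} = 14313 \left(- \frac{1}{8220}\right) - - \frac{83}{14245} = - \frac{4771}{2740} + \frac{83}{14245} = - \frac{2709419}{1561252} \approx -1.7354$)
$\left(W - 15266\right) - -1655 = \left(- \frac{2709419}{1561252} - 15266\right) - -1655 = - \frac{23836782451}{1561252} + 1655 = - \frac{21252910391}{1561252}$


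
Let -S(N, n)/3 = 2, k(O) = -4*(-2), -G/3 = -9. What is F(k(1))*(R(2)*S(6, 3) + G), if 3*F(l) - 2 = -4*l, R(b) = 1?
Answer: -210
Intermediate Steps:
G = 27 (G = -3*(-9) = 27)
k(O) = 8
F(l) = ⅔ - 4*l/3 (F(l) = ⅔ + (-4*l)/3 = ⅔ - 4*l/3)
S(N, n) = -6 (S(N, n) = -3*2 = -6)
F(k(1))*(R(2)*S(6, 3) + G) = (⅔ - 4/3*8)*(1*(-6) + 27) = (⅔ - 32/3)*(-6 + 27) = -10*21 = -210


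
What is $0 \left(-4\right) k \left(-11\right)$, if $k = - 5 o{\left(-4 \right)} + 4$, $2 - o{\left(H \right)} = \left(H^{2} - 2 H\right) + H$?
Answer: $0$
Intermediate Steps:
$o{\left(H \right)} = 2 + H - H^{2}$ ($o{\left(H \right)} = 2 - \left(\left(H^{2} - 2 H\right) + H\right) = 2 - \left(H^{2} - H\right) = 2 + H - H^{2}$)
$k = 94$ ($k = - 5 \left(2 - 4 - \left(-4\right)^{2}\right) + 4 = - 5 \left(2 - 4 - 16\right) + 4 = \left(-5\right) \left(-18\right) + 4 = 90 + 4 = 94$)
$0 \left(-4\right) k \left(-11\right) = 0 \left(-4\right) 94 \left(-11\right) = 0 \cdot 94 \left(-11\right) = 0 \left(-11\right) = 0$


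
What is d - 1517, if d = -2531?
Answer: -4048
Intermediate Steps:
d - 1517 = -2531 - 1517 = -4048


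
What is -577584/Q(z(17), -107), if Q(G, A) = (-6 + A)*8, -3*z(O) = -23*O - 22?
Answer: 72198/113 ≈ 638.92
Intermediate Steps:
z(O) = 22/3 + 23*O/3 (z(O) = -(-23*O - 22)/3 = -(-22 - 23*O)/3 = 22/3 + 23*O/3)
Q(G, A) = -48 + 8*A
-577584/Q(z(17), -107) = -577584/(-48 + 8*(-107)) = -577584/(-48 - 856) = -577584/(-904) = -577584*(-1/904) = 72198/113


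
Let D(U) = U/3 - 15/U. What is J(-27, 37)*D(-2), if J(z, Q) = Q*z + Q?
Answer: -19721/3 ≈ -6573.7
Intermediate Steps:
J(z, Q) = Q + Q*z
D(U) = -15/U + U/3 (D(U) = U*(⅓) - 15/U = U/3 - 15/U = -15/U + U/3)
J(-27, 37)*D(-2) = (37*(1 - 27))*(-15/(-2) + (⅓)*(-2)) = (37*(-26))*(-15*(-½) - ⅔) = -962*(15/2 - ⅔) = -962*41/6 = -19721/3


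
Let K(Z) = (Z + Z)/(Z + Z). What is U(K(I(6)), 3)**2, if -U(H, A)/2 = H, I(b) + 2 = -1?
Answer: 4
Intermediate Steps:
I(b) = -3 (I(b) = -2 - 1 = -3)
K(Z) = 1 (K(Z) = (2*Z)/((2*Z)) = (2*Z)*(1/(2*Z)) = 1)
U(H, A) = -2*H
U(K(I(6)), 3)**2 = (-2*1)**2 = (-2)**2 = 4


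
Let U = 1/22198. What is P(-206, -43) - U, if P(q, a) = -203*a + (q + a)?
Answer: 188239039/22198 ≈ 8480.0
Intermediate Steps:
P(q, a) = q - 202*a (P(q, a) = -203*a + (a + q) = q - 202*a)
U = 1/22198 ≈ 4.5049e-5
P(-206, -43) - U = (-206 - 202*(-43)) - 1*1/22198 = (-206 + 8686) - 1/22198 = 8480 - 1/22198 = 188239039/22198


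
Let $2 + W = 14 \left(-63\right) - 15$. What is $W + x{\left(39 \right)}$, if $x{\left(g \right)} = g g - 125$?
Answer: $497$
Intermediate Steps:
$x{\left(g \right)} = -125 + g^{2}$ ($x{\left(g \right)} = g^{2} - 125 = -125 + g^{2}$)
$W = -899$ ($W = -2 + \left(14 \left(-63\right) - 15\right) = -2 - 897 = -899$)
$W + x{\left(39 \right)} = -899 - \left(125 - 39^{2}\right) = -899 + \left(-125 + 1521\right) = -899 + 1396 = 497$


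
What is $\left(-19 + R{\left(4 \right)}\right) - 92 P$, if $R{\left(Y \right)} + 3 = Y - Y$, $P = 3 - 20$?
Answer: $1542$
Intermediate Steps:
$P = -17$ ($P = 3 - 20 = -17$)
$R{\left(Y \right)} = -3$ ($R{\left(Y \right)} = -3 + \left(Y - Y\right) = -3 + 0 = -3$)
$\left(-19 + R{\left(4 \right)}\right) - 92 P = \left(-19 - 3\right) - -1564 = -22 + 1564 = 1542$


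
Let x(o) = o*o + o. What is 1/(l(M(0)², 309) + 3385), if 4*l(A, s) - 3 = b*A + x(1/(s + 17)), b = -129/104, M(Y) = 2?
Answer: 5526352/18703995733 ≈ 0.00029546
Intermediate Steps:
b = -129/104 (b = -129*1/104 = -129/104 ≈ -1.2404)
x(o) = o + o² (x(o) = o² + o = o + o²)
l(A, s) = ¾ - 129*A/416 + (1 + 1/(17 + s))/(4*(17 + s)) (l(A, s) = ¾ + (-129*A/104 + (1 + 1/(s + 17))/(s + 17))/4 = ¾ + (-129*A/104 + (1 + 1/(17 + s))/(17 + s))/4 = ¾ + (-129*A/416 + (1 + 1/(17 + s))/(4*(17 + s))) = ¾ - 129*A/416 + (1 + 1/(17 + s))/(4*(17 + s)))
1/(l(M(0)², 309) + 3385) = 1/((1872 + 104*309 + 3*(17 + 309)²*(104 - 43*2²))/(416*(17 + 309)²) + 3385) = 1/((1/416)*(1872 + 32136 + 3*326²*(104 - 43*4))/326² + 3385) = 1/((1/416)*(1/106276)*(1872 + 32136 + 3*106276*(104 - 172)) + 3385) = 1/((1/416)*(1/106276)*(1872 + 32136 + 3*106276*(-68)) + 3385) = 1/((1/416)*(1/106276)*(1872 + 32136 - 21680304) + 3385) = 1/((1/416)*(1/106276)*(-21646296) + 3385) = 1/(-2705787/5526352 + 3385) = 1/(18703995733/5526352) = 5526352/18703995733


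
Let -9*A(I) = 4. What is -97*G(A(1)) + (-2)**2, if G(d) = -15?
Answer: 1459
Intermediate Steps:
A(I) = -4/9 (A(I) = -1/9*4 = -4/9)
-97*G(A(1)) + (-2)**2 = -97*(-15) + (-2)**2 = 1455 + 4 = 1459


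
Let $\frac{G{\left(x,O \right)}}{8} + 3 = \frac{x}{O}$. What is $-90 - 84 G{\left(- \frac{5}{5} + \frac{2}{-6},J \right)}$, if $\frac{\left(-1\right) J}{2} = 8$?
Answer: $1870$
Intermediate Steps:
$J = -16$ ($J = \left(-2\right) 8 = -16$)
$G{\left(x,O \right)} = -24 + \frac{8 x}{O}$ ($G{\left(x,O \right)} = -24 + 8 \frac{x}{O} = -24 + \frac{8 x}{O}$)
$-90 - 84 G{\left(- \frac{5}{5} + \frac{2}{-6},J \right)} = -90 - 84 \left(-24 + \frac{8 \left(- \frac{5}{5} + \frac{2}{-6}\right)}{-16}\right) = -90 - 84 \left(-24 + 8 \left(\left(-5\right) \frac{1}{5} + 2 \left(- \frac{1}{6}\right)\right) \left(- \frac{1}{16}\right)\right) = -90 - 84 \left(-24 + 8 \left(-1 - \frac{1}{3}\right) \left(- \frac{1}{16}\right)\right) = -90 - 84 \left(-24 + 8 \left(- \frac{4}{3}\right) \left(- \frac{1}{16}\right)\right) = -90 - 84 \left(-24 + \frac{2}{3}\right) = -90 - -1960 = -90 + 1960 = 1870$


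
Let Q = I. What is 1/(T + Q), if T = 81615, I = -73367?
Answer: 1/8248 ≈ 0.00012124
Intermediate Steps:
Q = -73367
1/(T + Q) = 1/(81615 - 73367) = 1/8248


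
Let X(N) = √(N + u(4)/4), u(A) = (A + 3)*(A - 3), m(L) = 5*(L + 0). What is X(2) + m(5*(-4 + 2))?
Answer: -50 + √15/2 ≈ -48.063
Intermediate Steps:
m(L) = 5*L
u(A) = (-3 + A)*(3 + A) (u(A) = (3 + A)*(-3 + A) = (-3 + A)*(3 + A))
X(N) = √(7/4 + N) (X(N) = √(N + (-9 + 4²)/4) = √(N + (-9 + 16)*(¼)) = √(N + 7*(¼)) = √(N + 7/4) = √(7/4 + N))
X(2) + m(5*(-4 + 2)) = √(7 + 4*2)/2 + 5*(5*(-4 + 2)) = √(7 + 8)/2 + 5*(5*(-2)) = √15/2 + 5*(-10) = √15/2 - 50 = -50 + √15/2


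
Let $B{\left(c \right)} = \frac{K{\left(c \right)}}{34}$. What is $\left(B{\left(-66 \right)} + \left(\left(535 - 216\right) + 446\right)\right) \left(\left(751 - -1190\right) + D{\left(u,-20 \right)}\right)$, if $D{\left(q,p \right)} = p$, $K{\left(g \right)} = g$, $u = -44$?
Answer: $1465836$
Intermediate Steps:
$B{\left(c \right)} = \frac{c}{34}$
$\left(B{\left(-66 \right)} + \left(\left(535 - 216\right) + 446\right)\right) \left(\left(751 - -1190\right) + D{\left(u,-20 \right)}\right) = \left(\frac{1}{34} \left(-66\right) + \left(\left(535 - 216\right) + 446\right)\right) \left(\left(751 - -1190\right) - 20\right) = \left(- \frac{33}{17} + \left(319 + 446\right)\right) \left(\left(751 + 1190\right) - 20\right) = \left(- \frac{33}{17} + 765\right) \left(1941 - 20\right) = \frac{12972}{17} \cdot 1921 = 1465836$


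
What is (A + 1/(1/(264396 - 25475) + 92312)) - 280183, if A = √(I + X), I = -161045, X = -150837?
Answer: -6179513213990678/22055275353 + I*√311882 ≈ -2.8018e+5 + 558.46*I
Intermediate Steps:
A = I*√311882 (A = √(-161045 - 150837) = √(-311882) = I*√311882 ≈ 558.46*I)
(A + 1/(1/(264396 - 25475) + 92312)) - 280183 = (I*√311882 + 1/(1/(264396 - 25475) + 92312)) - 280183 = (I*√311882 + 1/(1/238921 + 92312)) - 280183 = (I*√311882 + 1/(22055275353/238921)) - 280183 = (I*√311882 + 238921/22055275353) - 280183 = (238921/22055275353 + I*√311882) - 280183 = -6179513213990678/22055275353 + I*√311882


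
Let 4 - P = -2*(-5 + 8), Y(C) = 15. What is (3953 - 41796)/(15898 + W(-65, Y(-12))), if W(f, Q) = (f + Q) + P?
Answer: -37843/15858 ≈ -2.3864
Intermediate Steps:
P = 10 (P = 4 - (-2)*(-5 + 8) = 4 - (-2)*3 = 4 - 1*(-6) = 4 + 6 = 10)
W(f, Q) = 10 + Q + f (W(f, Q) = (f + Q) + 10 = (Q + f) + 10 = 10 + Q + f)
(3953 - 41796)/(15898 + W(-65, Y(-12))) = (3953 - 41796)/(15898 + (10 + 15 - 65)) = -37843/(15898 - 40) = -37843/15858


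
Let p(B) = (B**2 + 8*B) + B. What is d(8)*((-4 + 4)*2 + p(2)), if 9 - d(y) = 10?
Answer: -22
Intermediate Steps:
p(B) = B**2 + 9*B
d(y) = -1 (d(y) = 9 - 1*10 = 9 - 10 = -1)
d(8)*((-4 + 4)*2 + p(2)) = -((-4 + 4)*2 + 2*(9 + 2)) = -(0*2 + 2*11) = -(0 + 22) = -1*22 = -22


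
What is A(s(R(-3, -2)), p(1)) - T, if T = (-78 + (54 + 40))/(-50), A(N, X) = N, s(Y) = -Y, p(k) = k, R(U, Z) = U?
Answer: 83/25 ≈ 3.3200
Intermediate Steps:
T = -8/25 (T = -(-78 + 94)/50 = -1/50*16 = -8/25 ≈ -0.32000)
A(s(R(-3, -2)), p(1)) - T = -1*(-3) - 1*(-8/25) = 3 + 8/25 = 83/25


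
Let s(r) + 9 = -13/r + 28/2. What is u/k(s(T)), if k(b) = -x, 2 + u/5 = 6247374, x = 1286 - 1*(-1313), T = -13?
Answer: -31236860/2599 ≈ -12019.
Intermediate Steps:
s(r) = 5 - 13/r (s(r) = -9 + (-13/r + 28/2) = -9 + (-13/r + 28*(½)) = -9 + (-13/r + 14) = -9 + (14 - 13/r) = 5 - 13/r)
x = 2599 (x = 1286 + 1313 = 2599)
u = 31236860 (u = -10 + 5*6247374 = -10 + 31236870 = 31236860)
k(b) = -2599 (k(b) = -1*2599 = -2599)
u/k(s(T)) = 31236860/(-2599) = 31236860*(-1/2599) = -31236860/2599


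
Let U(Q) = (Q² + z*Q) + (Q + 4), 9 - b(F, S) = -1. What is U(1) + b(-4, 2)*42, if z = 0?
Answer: 426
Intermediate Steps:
b(F, S) = 10 (b(F, S) = 9 - 1*(-1) = 9 + 1 = 10)
U(Q) = 4 + Q + Q² (U(Q) = (Q² + 0*Q) + (Q + 4) = (Q² + 0) + (4 + Q) = Q² + (4 + Q) = 4 + Q + Q²)
U(1) + b(-4, 2)*42 = (4 + 1 + 1²) + 10*42 = (4 + 1 + 1) + 420 = 6 + 420 = 426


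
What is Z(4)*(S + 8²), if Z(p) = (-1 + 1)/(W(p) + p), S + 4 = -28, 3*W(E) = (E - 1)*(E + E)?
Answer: 0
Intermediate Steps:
W(E) = 2*E*(-1 + E)/3 (W(E) = ((E - 1)*(E + E))/3 = ((-1 + E)*(2*E))/3 = (2*E*(-1 + E))/3 = 2*E*(-1 + E)/3)
S = -32 (S = -4 - 28 = -32)
Z(p) = 0 (Z(p) = (-1 + 1)/(2*p*(-1 + p)/3 + p) = 0/(p + 2*p*(-1 + p)/3) = 0)
Z(4)*(S + 8²) = 0*(-32 + 8²) = 0*(-32 + 64) = 0*32 = 0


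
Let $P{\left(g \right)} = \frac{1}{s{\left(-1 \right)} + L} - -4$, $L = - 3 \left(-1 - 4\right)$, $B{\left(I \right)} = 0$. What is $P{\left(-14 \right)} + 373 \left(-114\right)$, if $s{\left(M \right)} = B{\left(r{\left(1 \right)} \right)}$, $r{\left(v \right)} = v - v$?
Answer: $- \frac{637769}{15} \approx -42518.0$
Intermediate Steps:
$r{\left(v \right)} = 0$
$s{\left(M \right)} = 0$
$L = 15$ ($L = \left(-3\right) \left(-5\right) = 15$)
$P{\left(g \right)} = \frac{61}{15}$ ($P{\left(g \right)} = \frac{1}{0 + 15} - -4 = \frac{1}{15} + 4 = \frac{61}{15}$)
$P{\left(-14 \right)} + 373 \left(-114\right) = \frac{61}{15} + 373 \left(-114\right) = \frac{61}{15} - 42522 = - \frac{637769}{15}$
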